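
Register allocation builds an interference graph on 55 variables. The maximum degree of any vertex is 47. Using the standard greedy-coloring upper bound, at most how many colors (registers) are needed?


Greedy coloring never needs more than (max_degree + 1) colors: when coloring a vertex, at most max_degree neighbors are already colored.
Upper bound = 47 + 1 = 48

48


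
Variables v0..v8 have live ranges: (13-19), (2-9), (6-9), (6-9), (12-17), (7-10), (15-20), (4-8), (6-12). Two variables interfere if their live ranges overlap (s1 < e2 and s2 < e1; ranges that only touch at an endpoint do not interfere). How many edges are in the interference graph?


Check all pairs for overlapping intervals.
Two intervals (s1,e1) and (s2,e2) overlap if s1 < e2 and s2 < e1.
v0 (13-19) vs v1..v8: overlaps v4, v6 -> 2
v1 (2-9) vs v2..v8: overlaps v2, v3, v5, v7, v8 -> 5
v2 (6-9) vs v3..v8: overlaps v3, v5, v7, v8 -> 4
v3 (6-9) vs v4..v8: overlaps v5, v7, v8 -> 3
v4 (12-17) vs v5..v8: overlaps v6 -> 1
v5 (7-10) vs v6..v8: overlaps v7, v8 -> 2
v6 (15-20) vs v7..v8: overlaps none -> 0
v7 (4-8) vs v8: overlaps v8 -> 1
Total overlapping pairs = 2 + 5 + 4 + 3 + 1 + 2 + 0 + 1 = 18

18


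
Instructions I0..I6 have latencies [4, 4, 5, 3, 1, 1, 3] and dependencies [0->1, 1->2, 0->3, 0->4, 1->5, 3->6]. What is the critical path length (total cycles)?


Compute longest path through dependency graph: dist(Ik) = max over predecessors of dist + latency(Ik).
dist(I0) = latency 4 = 4
dist(I1) = dist(I0) + 4 = 4 + 4 = 8
dist(I2) = dist(I1) + 5 = 8 + 5 = 13
dist(I3) = dist(I0) + 3 = 4 + 3 = 7
dist(I4) = dist(I0) + 1 = 4 + 1 = 5
dist(I5) = dist(I1) + 1 = 8 + 1 = 9
dist(I6) = dist(I3) + 3 = 7 + 3 = 10
Critical path = max dist = 13

13


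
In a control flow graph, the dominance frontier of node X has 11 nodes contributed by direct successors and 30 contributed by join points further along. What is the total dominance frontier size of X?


DF(X) = direct successor contributions + join point contributions
= 11 + 30 = 41

41


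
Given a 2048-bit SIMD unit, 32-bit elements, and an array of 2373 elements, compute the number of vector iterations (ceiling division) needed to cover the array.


Width = 2048 / 32 = 64 elements per vector op
Iterations = ceil(2373 / 64) = 38

38


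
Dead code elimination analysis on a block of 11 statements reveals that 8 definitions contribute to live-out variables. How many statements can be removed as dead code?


Dead code = total statements - live definitions
= 11 - 8 = 3

3


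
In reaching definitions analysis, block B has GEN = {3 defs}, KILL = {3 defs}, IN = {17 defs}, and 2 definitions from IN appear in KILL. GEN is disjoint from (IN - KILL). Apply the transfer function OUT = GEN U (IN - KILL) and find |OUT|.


IN - KILL: 17 - 2 = 15 surviving definitions
OUT = GEN + surviving = 3 + 15 = 18

18


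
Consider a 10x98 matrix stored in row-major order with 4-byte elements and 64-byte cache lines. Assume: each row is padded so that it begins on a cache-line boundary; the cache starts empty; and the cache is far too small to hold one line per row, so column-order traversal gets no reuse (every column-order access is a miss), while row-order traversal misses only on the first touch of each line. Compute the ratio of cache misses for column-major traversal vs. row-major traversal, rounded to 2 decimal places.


Each row occupies 98 * 4 = 392 bytes and starts on a line boundary, so it spans ceil(392 / 64) = 7 cache lines.
Row-major traversal misses (one per line touched): 10 * ceil(98 * 4 / 64) = 70
Column-major traversal misses (no reuse, every access misses): 10 * 98 = 980
Ratio = 980 / 70 = 14.0

14.0


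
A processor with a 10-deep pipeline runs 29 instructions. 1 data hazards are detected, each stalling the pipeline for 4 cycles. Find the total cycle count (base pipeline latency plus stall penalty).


Base cycles = 10 + 29 - 1 = 38
Total stalls = 1 * 4 = 4
Total = 38 + 4 = 42

42


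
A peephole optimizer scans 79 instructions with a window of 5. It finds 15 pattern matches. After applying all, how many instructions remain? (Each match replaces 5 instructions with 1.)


Each match removes 4 instructions.
Total removed = 15 * 4 = 60
Remaining = 79 - 60 = 19

19


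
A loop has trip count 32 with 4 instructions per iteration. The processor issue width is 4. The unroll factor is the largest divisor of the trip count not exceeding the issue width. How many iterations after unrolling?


Largest divisor of 32 <= 4 is 4
New iterations = 32 / 4 = 8

8


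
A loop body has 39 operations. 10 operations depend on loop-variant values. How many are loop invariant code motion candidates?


Invariant candidates = total - loop-dependent
= 39 - 10 = 29

29


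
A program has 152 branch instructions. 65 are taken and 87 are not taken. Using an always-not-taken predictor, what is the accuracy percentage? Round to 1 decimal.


Predictor: always-not-taken
Correct predictions = 87
Accuracy = 87 / 152 * 100 = 57.2%

57.2


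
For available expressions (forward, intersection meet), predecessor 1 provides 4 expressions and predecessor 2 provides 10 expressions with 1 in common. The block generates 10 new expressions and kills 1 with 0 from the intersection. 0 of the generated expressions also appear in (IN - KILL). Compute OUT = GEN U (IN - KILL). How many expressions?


IN = intersection of predecessors = 1
IN - KILL = 1 - 0 = 1
|OUT| = |GEN| + |IN - KILL| - |GEN ∩ (IN - KILL)| = 10 + 1 - 0 = 11

11


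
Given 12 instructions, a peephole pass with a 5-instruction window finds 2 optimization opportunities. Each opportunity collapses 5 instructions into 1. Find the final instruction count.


Each match removes 4 instructions.
Total removed = 2 * 4 = 8
Remaining = 12 - 8 = 4

4


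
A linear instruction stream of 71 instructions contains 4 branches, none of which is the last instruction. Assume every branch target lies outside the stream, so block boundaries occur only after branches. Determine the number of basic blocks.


With no in-sequence branch targets, the leaders are the first instruction plus the instruction after each branch.
Number of basic blocks = branches + 1
= 4 + 1 = 5

5


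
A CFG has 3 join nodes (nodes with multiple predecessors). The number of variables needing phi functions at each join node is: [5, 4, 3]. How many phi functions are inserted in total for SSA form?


Total phi functions = sum of phi functions at each join node
= 5 + 4 + 3 = 12

12


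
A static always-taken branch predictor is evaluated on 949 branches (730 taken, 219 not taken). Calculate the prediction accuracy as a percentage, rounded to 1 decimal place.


Predictor: always-taken
Correct predictions = 730
Accuracy = 730 / 949 * 100 = 76.9%

76.9


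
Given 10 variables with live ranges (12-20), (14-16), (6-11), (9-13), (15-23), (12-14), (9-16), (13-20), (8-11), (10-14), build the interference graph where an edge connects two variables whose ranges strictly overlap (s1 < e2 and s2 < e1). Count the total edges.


Check all pairs for overlapping intervals.
Two intervals (s1,e1) and (s2,e2) overlap if s1 < e2 and s2 < e1.
v0 (12-20) vs v1..v9: overlaps v1, v3, v4, v5, v6, v7, v9 -> 7
v1 (14-16) vs v2..v9: overlaps v4, v6, v7 -> 3
v2 (6-11) vs v3..v9: overlaps v3, v6, v8, v9 -> 4
v3 (9-13) vs v4..v9: overlaps v5, v6, v8, v9 -> 4
v4 (15-23) vs v5..v9: overlaps v6, v7 -> 2
v5 (12-14) vs v6..v9: overlaps v6, v7, v9 -> 3
v6 (9-16) vs v7..v9: overlaps v7, v8, v9 -> 3
v7 (13-20) vs v8..v9: overlaps v9 -> 1
v8 (8-11) vs v9: overlaps v9 -> 1
Total overlapping pairs = 7 + 3 + 4 + 4 + 2 + 3 + 3 + 1 + 1 = 28

28


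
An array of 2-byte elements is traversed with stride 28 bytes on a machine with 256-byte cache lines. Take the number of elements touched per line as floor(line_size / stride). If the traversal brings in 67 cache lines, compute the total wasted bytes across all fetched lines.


Elements per line = floor(256 / 28) = 9
Bytes used per line = 9 * 2 = 18
Wasted per line = 256 - 18 = 238
Total wasted = 238 * 67 = 15946

15946


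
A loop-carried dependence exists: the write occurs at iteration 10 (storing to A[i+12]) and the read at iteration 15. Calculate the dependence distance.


Distance = read iteration - write iteration
= 15 - 10 = 5

5


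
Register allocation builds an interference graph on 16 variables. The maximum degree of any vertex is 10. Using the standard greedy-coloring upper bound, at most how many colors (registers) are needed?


Greedy coloring never needs more than (max_degree + 1) colors: when coloring a vertex, at most max_degree neighbors are already colored.
Upper bound = 10 + 1 = 11

11


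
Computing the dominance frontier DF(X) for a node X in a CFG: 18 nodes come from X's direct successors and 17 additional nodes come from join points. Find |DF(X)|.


DF(X) = direct successor contributions + join point contributions
= 18 + 17 = 35

35


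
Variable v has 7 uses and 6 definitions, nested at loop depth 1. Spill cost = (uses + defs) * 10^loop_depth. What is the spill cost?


uses + defs = 7 + 6 = 13
10^1 = 10
Spill cost = 13 * 10 = 130

130


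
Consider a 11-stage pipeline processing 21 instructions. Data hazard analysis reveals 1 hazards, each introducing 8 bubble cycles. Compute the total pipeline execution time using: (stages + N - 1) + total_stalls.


Base cycles = 11 + 21 - 1 = 31
Total stalls = 1 * 8 = 8
Total = 31 + 8 = 39

39


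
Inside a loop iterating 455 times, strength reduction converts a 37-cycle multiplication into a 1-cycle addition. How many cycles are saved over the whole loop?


Per-iteration saving = 37 - 1 = 36
Total saved = 455 * 36 = 16380

16380


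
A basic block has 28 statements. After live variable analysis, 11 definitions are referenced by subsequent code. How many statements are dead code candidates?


Dead code = total statements - live definitions
= 28 - 11 = 17

17


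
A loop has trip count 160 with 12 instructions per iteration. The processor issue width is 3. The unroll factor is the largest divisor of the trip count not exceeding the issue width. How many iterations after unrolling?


Largest divisor of 160 <= 3 is 2
New iterations = 160 / 2 = 80

80


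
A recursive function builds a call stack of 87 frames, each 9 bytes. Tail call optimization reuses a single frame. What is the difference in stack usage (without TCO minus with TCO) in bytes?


Without TCO: 87 * 9 = 783 bytes
With TCO: reuse 1 frame = 9 bytes
Savings = 783 - 9 = 774

774


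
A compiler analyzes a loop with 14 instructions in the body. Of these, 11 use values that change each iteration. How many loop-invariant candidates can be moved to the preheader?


Invariant candidates = total - loop-dependent
= 14 - 11 = 3

3


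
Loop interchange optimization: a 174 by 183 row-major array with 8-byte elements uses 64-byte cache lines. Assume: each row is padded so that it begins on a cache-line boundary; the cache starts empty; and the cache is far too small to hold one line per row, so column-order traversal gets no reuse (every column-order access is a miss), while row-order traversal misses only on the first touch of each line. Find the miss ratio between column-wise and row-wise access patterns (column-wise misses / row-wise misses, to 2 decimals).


Each row occupies 183 * 8 = 1464 bytes and starts on a line boundary, so it spans ceil(1464 / 64) = 23 cache lines.
Row-major traversal misses (one per line touched): 174 * ceil(183 * 8 / 64) = 4002
Column-major traversal misses (no reuse, every access misses): 174 * 183 = 31842
Ratio = 31842 / 4002 = 7.96

7.96


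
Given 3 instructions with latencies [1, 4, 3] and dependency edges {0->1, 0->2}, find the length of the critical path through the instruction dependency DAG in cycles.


Compute longest path through dependency graph: dist(Ik) = max over predecessors of dist + latency(Ik).
dist(I0) = latency 1 = 1
dist(I1) = dist(I0) + 4 = 1 + 4 = 5
dist(I2) = dist(I0) + 3 = 1 + 3 = 4
Critical path = max dist = 5

5


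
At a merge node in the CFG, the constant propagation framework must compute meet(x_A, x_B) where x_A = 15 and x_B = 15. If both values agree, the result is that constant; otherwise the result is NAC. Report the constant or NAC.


Meet operation: if both paths give the same constant, result is that constant; if they differ, result is NAC (not-a-constant).
Path A: 15, Path B: 15 -> equal
Result: constant -> 15

15


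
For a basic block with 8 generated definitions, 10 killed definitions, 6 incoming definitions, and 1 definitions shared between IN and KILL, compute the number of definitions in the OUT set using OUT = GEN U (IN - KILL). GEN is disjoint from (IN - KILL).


IN - KILL: 6 - 1 = 5 surviving definitions
OUT = GEN + surviving = 8 + 5 = 13

13


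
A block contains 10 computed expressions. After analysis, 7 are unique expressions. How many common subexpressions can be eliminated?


CSE count = total expressions - unique expressions
= 10 - 7 = 3

3


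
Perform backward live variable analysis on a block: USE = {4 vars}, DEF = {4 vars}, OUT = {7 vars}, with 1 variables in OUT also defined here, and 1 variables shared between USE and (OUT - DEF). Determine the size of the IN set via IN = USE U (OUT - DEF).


OUT - DEF: 7 - 1 = 6
|IN| = |USE| + |OUT - DEF| - |USE ∩ (OUT - DEF)| = 4 + 6 - 1 = 9

9


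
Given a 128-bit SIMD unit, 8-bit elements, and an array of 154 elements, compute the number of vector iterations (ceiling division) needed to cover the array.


Width = 128 / 8 = 16 elements per vector op
Iterations = ceil(154 / 16) = 10

10


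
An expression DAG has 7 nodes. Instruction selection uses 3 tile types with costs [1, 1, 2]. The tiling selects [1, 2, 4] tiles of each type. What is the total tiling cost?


Total cost = sum(count_i * cost_i)
= 1*1 + 2*1 + 4*2
= 11

11


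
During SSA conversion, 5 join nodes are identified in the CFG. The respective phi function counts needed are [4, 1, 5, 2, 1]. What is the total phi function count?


Total phi functions = sum of phi functions at each join node
= 4 + 1 + 5 + 2 + 1 = 13

13


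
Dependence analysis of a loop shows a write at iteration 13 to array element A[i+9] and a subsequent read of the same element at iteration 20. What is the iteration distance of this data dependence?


Distance = read iteration - write iteration
= 20 - 13 = 7

7


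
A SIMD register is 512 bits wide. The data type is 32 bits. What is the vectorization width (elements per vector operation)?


Width = SIMD bits / data type bits
= 512 / 32 = 16

16


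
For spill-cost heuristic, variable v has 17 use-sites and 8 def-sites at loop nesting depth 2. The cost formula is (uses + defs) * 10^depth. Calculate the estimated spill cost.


uses + defs = 17 + 8 = 25
10^2 = 100
Spill cost = 25 * 100 = 2500

2500


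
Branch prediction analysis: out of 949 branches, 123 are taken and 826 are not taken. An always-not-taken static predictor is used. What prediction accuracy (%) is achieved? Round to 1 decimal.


Predictor: always-not-taken
Correct predictions = 826
Accuracy = 826 / 949 * 100 = 87.0%

87.0


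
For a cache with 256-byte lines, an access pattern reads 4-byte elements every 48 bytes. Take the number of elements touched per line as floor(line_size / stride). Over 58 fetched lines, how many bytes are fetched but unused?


Elements per line = floor(256 / 48) = 5
Bytes used per line = 5 * 4 = 20
Wasted per line = 256 - 20 = 236
Total wasted = 236 * 58 = 13688

13688


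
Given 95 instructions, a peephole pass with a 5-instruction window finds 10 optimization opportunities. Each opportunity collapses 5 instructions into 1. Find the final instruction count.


Each match removes 4 instructions.
Total removed = 10 * 4 = 40
Remaining = 95 - 40 = 55

55


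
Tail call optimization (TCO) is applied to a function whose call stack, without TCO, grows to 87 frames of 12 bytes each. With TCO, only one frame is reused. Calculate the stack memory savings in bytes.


Without TCO: 87 * 12 = 1044 bytes
With TCO: reuse 1 frame = 12 bytes
Savings = 1044 - 12 = 1032

1032


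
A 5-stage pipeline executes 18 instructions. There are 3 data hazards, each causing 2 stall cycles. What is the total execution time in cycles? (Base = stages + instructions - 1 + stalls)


Base cycles = 5 + 18 - 1 = 22
Total stalls = 3 * 2 = 6
Total = 22 + 6 = 28

28


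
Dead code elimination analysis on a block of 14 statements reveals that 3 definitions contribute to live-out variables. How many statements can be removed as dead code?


Dead code = total statements - live definitions
= 14 - 3 = 11

11


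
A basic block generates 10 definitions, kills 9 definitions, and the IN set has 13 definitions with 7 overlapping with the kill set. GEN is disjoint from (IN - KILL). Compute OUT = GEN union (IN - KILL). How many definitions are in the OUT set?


IN - KILL: 13 - 7 = 6 surviving definitions
OUT = GEN + surviving = 10 + 6 = 16

16


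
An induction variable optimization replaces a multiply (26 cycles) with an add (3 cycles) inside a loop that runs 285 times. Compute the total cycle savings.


Per-iteration saving = 26 - 3 = 23
Total saved = 285 * 23 = 6555

6555


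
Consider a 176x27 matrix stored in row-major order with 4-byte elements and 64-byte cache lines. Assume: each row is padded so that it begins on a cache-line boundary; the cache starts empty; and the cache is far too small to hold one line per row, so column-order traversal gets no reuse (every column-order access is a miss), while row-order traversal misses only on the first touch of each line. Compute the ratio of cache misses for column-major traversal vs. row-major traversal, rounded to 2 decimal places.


Each row occupies 27 * 4 = 108 bytes and starts on a line boundary, so it spans ceil(108 / 64) = 2 cache lines.
Row-major traversal misses (one per line touched): 176 * ceil(27 * 4 / 64) = 352
Column-major traversal misses (no reuse, every access misses): 176 * 27 = 4752
Ratio = 4752 / 352 = 13.5

13.5


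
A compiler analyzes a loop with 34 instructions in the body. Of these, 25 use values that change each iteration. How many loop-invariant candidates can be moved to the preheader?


Invariant candidates = total - loop-dependent
= 34 - 25 = 9

9


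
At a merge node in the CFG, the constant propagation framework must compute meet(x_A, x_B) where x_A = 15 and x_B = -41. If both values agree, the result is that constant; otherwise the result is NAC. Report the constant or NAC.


Meet operation: if both paths give the same constant, result is that constant; if they differ, result is NAC (not-a-constant).
Path A: 15, Path B: -41 -> differ
Result: not-a-constant -> NAC

NAC


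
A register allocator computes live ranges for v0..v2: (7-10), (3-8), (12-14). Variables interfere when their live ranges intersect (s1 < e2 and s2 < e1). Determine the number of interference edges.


Check all pairs for overlapping intervals.
Two intervals (s1,e1) and (s2,e2) overlap if s1 < e2 and s2 < e1.
v0 (7-10) vs v1..v2: overlaps v1 -> 1
v1 (3-8) vs v2: overlaps none -> 0
Total overlapping pairs = 1 + 0 = 1

1


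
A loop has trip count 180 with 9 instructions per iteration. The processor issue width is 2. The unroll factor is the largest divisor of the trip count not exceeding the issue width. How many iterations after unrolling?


Largest divisor of 180 <= 2 is 2
New iterations = 180 / 2 = 90

90


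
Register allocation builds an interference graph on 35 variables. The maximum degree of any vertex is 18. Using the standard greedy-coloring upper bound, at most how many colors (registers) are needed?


Greedy coloring never needs more than (max_degree + 1) colors: when coloring a vertex, at most max_degree neighbors are already colored.
Upper bound = 18 + 1 = 19

19


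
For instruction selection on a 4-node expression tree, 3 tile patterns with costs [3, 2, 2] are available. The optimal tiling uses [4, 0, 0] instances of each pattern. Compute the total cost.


Total cost = sum(count_i * cost_i)
= 4*3 + 0*2 + 0*2
= 12

12


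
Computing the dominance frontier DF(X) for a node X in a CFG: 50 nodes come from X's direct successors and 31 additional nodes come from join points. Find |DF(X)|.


DF(X) = direct successor contributions + join point contributions
= 50 + 31 = 81

81


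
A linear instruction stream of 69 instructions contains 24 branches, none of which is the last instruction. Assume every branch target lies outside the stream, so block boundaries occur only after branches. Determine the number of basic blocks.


With no in-sequence branch targets, the leaders are the first instruction plus the instruction after each branch.
Number of basic blocks = branches + 1
= 24 + 1 = 25

25


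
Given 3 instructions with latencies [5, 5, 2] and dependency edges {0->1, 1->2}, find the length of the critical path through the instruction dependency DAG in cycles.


Compute longest path through dependency graph: dist(Ik) = max over predecessors of dist + latency(Ik).
dist(I0) = latency 5 = 5
dist(I1) = dist(I0) + 5 = 5 + 5 = 10
dist(I2) = dist(I1) + 2 = 10 + 2 = 12
Critical path = max dist = 12

12


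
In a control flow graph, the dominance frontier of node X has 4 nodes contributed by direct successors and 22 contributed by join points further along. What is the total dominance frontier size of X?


DF(X) = direct successor contributions + join point contributions
= 4 + 22 = 26

26


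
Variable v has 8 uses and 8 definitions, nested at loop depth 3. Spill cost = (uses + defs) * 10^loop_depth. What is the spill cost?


uses + defs = 8 + 8 = 16
10^3 = 1000
Spill cost = 16 * 1000 = 16000

16000


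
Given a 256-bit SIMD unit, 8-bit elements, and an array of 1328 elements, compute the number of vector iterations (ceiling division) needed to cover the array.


Width = 256 / 8 = 32 elements per vector op
Iterations = ceil(1328 / 32) = 42

42


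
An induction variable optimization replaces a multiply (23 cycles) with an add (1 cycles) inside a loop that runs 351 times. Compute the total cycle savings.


Per-iteration saving = 23 - 1 = 22
Total saved = 351 * 22 = 7722

7722


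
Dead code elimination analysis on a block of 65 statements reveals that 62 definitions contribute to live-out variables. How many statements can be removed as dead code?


Dead code = total statements - live definitions
= 65 - 62 = 3

3


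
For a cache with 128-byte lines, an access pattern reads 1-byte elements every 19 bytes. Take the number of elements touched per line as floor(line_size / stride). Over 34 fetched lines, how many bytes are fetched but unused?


Elements per line = floor(128 / 19) = 6
Bytes used per line = 6 * 1 = 6
Wasted per line = 128 - 6 = 122
Total wasted = 122 * 34 = 4148

4148


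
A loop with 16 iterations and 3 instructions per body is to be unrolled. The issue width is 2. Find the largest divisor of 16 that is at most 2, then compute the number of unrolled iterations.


Largest divisor of 16 <= 2 is 2
New iterations = 16 / 2 = 8

8


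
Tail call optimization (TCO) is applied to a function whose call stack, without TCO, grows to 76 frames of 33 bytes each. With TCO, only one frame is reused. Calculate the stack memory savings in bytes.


Without TCO: 76 * 33 = 2508 bytes
With TCO: reuse 1 frame = 33 bytes
Savings = 2508 - 33 = 2475

2475


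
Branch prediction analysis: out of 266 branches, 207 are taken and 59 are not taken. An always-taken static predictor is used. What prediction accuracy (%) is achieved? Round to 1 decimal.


Predictor: always-taken
Correct predictions = 207
Accuracy = 207 / 266 * 100 = 77.8%

77.8


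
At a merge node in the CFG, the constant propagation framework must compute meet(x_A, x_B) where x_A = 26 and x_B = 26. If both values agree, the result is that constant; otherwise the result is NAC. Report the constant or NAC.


Meet operation: if both paths give the same constant, result is that constant; if they differ, result is NAC (not-a-constant).
Path A: 26, Path B: 26 -> equal
Result: constant -> 26

26


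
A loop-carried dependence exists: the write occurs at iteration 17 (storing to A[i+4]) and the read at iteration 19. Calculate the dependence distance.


Distance = read iteration - write iteration
= 19 - 17 = 2

2


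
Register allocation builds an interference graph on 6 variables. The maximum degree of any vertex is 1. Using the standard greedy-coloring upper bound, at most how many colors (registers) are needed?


Greedy coloring never needs more than (max_degree + 1) colors: when coloring a vertex, at most max_degree neighbors are already colored.
Upper bound = 1 + 1 = 2

2


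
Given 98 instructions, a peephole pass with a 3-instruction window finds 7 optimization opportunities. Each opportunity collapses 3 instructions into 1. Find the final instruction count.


Each match removes 2 instructions.
Total removed = 7 * 2 = 14
Remaining = 98 - 14 = 84

84


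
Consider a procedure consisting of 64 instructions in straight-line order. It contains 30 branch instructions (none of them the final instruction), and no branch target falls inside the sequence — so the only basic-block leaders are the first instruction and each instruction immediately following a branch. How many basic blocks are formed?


With no in-sequence branch targets, the leaders are the first instruction plus the instruction after each branch.
Number of basic blocks = branches + 1
= 30 + 1 = 31

31


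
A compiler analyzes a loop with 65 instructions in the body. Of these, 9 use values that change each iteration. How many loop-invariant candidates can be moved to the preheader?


Invariant candidates = total - loop-dependent
= 65 - 9 = 56

56


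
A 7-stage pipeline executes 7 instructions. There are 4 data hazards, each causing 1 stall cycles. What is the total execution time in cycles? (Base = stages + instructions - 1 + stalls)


Base cycles = 7 + 7 - 1 = 13
Total stalls = 4 * 1 = 4
Total = 13 + 4 = 17

17


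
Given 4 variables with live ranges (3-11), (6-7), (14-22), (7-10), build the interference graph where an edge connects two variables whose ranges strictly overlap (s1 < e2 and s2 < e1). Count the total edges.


Check all pairs for overlapping intervals.
Two intervals (s1,e1) and (s2,e2) overlap if s1 < e2 and s2 < e1.
v0 (3-11) vs v1..v3: overlaps v1, v3 -> 2
v1 (6-7) vs v2..v3: overlaps none -> 0
v2 (14-22) vs v3: overlaps none -> 0
Total overlapping pairs = 2 + 0 + 0 = 2

2


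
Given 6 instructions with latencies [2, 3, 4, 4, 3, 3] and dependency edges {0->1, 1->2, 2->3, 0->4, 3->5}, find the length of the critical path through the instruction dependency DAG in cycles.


Compute longest path through dependency graph: dist(Ik) = max over predecessors of dist + latency(Ik).
dist(I0) = latency 2 = 2
dist(I1) = dist(I0) + 3 = 2 + 3 = 5
dist(I2) = dist(I1) + 4 = 5 + 4 = 9
dist(I3) = dist(I2) + 4 = 9 + 4 = 13
dist(I4) = dist(I0) + 3 = 2 + 3 = 5
dist(I5) = dist(I3) + 3 = 13 + 3 = 16
Critical path = max dist = 16

16


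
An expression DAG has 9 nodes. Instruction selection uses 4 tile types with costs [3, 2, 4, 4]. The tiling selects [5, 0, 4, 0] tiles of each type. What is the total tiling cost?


Total cost = sum(count_i * cost_i)
= 5*3 + 0*2 + 4*4 + 0*4
= 31

31


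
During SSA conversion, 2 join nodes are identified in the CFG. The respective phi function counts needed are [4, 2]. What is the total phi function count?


Total phi functions = sum of phi functions at each join node
= 4 + 2 = 6

6


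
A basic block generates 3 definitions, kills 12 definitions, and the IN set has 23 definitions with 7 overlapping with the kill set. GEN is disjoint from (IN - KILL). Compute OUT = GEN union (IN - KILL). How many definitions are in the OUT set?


IN - KILL: 23 - 7 = 16 surviving definitions
OUT = GEN + surviving = 3 + 16 = 19

19


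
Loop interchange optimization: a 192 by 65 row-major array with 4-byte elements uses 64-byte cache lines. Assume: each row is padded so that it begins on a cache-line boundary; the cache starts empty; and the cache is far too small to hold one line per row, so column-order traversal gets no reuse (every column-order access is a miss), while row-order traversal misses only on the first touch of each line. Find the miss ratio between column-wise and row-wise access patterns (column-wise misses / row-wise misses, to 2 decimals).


Each row occupies 65 * 4 = 260 bytes and starts on a line boundary, so it spans ceil(260 / 64) = 5 cache lines.
Row-major traversal misses (one per line touched): 192 * ceil(65 * 4 / 64) = 960
Column-major traversal misses (no reuse, every access misses): 192 * 65 = 12480
Ratio = 12480 / 960 = 13.0

13.0


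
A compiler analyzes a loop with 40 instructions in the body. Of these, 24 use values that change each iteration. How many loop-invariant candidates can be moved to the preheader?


Invariant candidates = total - loop-dependent
= 40 - 24 = 16

16


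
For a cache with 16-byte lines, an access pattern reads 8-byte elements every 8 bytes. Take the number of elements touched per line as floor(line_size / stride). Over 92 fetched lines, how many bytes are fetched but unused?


Elements per line = floor(16 / 8) = 2
Bytes used per line = 2 * 8 = 16
Wasted per line = 16 - 16 = 0
Total wasted = 0 * 92 = 0

0


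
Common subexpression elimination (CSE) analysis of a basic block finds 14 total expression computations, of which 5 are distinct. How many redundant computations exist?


CSE count = total expressions - unique expressions
= 14 - 5 = 9

9


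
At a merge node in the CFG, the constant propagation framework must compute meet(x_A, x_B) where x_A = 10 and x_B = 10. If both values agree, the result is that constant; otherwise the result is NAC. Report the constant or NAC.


Meet operation: if both paths give the same constant, result is that constant; if they differ, result is NAC (not-a-constant).
Path A: 10, Path B: 10 -> equal
Result: constant -> 10

10


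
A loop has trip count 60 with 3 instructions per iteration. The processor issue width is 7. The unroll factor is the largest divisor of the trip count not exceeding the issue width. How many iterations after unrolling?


Largest divisor of 60 <= 7 is 6
New iterations = 60 / 6 = 10

10


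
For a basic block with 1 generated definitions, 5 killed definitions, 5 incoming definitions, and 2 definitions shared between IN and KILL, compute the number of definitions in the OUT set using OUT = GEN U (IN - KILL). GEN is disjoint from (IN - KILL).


IN - KILL: 5 - 2 = 3 surviving definitions
OUT = GEN + surviving = 1 + 3 = 4

4


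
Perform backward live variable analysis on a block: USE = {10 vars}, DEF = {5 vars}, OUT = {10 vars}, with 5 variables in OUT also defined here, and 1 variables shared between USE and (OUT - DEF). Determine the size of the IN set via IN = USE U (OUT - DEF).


OUT - DEF: 10 - 5 = 5
|IN| = |USE| + |OUT - DEF| - |USE ∩ (OUT - DEF)| = 10 + 5 - 1 = 14

14


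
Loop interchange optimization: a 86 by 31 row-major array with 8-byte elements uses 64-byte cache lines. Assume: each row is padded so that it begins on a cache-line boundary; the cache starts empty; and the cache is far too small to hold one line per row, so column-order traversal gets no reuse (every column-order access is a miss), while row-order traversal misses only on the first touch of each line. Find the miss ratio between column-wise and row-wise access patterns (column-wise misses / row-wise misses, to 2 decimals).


Each row occupies 31 * 8 = 248 bytes and starts on a line boundary, so it spans ceil(248 / 64) = 4 cache lines.
Row-major traversal misses (one per line touched): 86 * ceil(31 * 8 / 64) = 344
Column-major traversal misses (no reuse, every access misses): 86 * 31 = 2666
Ratio = 2666 / 344 = 7.75

7.75


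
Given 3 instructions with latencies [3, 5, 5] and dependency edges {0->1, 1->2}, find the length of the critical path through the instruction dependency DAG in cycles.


Compute longest path through dependency graph: dist(Ik) = max over predecessors of dist + latency(Ik).
dist(I0) = latency 3 = 3
dist(I1) = dist(I0) + 5 = 3 + 5 = 8
dist(I2) = dist(I1) + 5 = 8 + 5 = 13
Critical path = max dist = 13

13


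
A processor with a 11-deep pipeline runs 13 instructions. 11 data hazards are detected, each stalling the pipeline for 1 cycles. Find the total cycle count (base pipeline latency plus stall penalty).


Base cycles = 11 + 13 - 1 = 23
Total stalls = 11 * 1 = 11
Total = 23 + 11 = 34

34


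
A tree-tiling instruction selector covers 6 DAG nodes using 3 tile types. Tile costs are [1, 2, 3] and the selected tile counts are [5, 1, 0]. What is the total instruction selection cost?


Total cost = sum(count_i * cost_i)
= 5*1 + 1*2 + 0*3
= 7

7


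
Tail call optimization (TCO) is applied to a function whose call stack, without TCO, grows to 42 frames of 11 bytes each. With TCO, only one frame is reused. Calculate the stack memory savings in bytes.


Without TCO: 42 * 11 = 462 bytes
With TCO: reuse 1 frame = 11 bytes
Savings = 462 - 11 = 451

451


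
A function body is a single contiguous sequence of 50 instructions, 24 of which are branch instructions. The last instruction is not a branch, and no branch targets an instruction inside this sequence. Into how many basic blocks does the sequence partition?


With no in-sequence branch targets, the leaders are the first instruction plus the instruction after each branch.
Number of basic blocks = branches + 1
= 24 + 1 = 25

25


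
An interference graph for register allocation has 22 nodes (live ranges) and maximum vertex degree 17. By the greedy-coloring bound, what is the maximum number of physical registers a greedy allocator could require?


Greedy coloring never needs more than (max_degree + 1) colors: when coloring a vertex, at most max_degree neighbors are already colored.
Upper bound = 17 + 1 = 18

18


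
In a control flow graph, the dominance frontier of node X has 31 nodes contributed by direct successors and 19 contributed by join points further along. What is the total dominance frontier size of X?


DF(X) = direct successor contributions + join point contributions
= 31 + 19 = 50

50


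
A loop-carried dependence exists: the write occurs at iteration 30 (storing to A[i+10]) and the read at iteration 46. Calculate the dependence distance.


Distance = read iteration - write iteration
= 46 - 30 = 16

16


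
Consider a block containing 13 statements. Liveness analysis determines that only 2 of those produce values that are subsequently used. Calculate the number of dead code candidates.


Dead code = total statements - live definitions
= 13 - 2 = 11

11


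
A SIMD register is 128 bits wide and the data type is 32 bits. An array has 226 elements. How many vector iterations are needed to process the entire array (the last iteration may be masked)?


Width = 128 / 32 = 4 elements per vector op
Iterations = ceil(226 / 4) = 57

57


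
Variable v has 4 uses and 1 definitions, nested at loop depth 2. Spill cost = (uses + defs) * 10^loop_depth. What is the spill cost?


uses + defs = 4 + 1 = 5
10^2 = 100
Spill cost = 5 * 100 = 500

500


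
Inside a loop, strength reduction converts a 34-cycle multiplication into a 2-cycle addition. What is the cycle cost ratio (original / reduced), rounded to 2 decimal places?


Ratio = mult_cost / add_cost = 34 / 2 = 17.0

17.0


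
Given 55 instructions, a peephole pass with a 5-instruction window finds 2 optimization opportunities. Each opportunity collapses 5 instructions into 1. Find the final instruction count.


Each match removes 4 instructions.
Total removed = 2 * 4 = 8
Remaining = 55 - 8 = 47

47


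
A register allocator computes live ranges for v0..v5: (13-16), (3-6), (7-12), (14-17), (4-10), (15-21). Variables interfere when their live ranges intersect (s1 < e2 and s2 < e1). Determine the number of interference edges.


Check all pairs for overlapping intervals.
Two intervals (s1,e1) and (s2,e2) overlap if s1 < e2 and s2 < e1.
v0 (13-16) vs v1..v5: overlaps v3, v5 -> 2
v1 (3-6) vs v2..v5: overlaps v4 -> 1
v2 (7-12) vs v3..v5: overlaps v4 -> 1
v3 (14-17) vs v4..v5: overlaps v5 -> 1
v4 (4-10) vs v5: overlaps none -> 0
Total overlapping pairs = 2 + 1 + 1 + 1 + 0 = 5

5


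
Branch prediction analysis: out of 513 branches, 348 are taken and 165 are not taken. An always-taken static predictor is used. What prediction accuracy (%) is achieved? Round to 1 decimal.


Predictor: always-taken
Correct predictions = 348
Accuracy = 348 / 513 * 100 = 67.8%

67.8


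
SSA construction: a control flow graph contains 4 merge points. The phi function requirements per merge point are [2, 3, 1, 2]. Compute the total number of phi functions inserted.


Total phi functions = sum of phi functions at each join node
= 2 + 3 + 1 + 2 = 8

8


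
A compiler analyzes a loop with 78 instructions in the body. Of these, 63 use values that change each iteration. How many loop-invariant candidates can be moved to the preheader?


Invariant candidates = total - loop-dependent
= 78 - 63 = 15

15


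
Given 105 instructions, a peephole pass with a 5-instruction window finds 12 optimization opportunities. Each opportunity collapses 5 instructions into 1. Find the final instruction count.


Each match removes 4 instructions.
Total removed = 12 * 4 = 48
Remaining = 105 - 48 = 57

57


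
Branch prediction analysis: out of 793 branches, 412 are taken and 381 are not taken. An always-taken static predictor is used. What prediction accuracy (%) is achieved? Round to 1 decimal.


Predictor: always-taken
Correct predictions = 412
Accuracy = 412 / 793 * 100 = 52.0%

52.0


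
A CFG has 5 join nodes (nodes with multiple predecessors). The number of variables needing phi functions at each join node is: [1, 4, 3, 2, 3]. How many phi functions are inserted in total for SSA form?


Total phi functions = sum of phi functions at each join node
= 1 + 4 + 3 + 2 + 3 = 13

13


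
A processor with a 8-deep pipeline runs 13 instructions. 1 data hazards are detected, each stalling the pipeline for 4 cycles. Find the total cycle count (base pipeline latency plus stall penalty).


Base cycles = 8 + 13 - 1 = 20
Total stalls = 1 * 4 = 4
Total = 20 + 4 = 24

24


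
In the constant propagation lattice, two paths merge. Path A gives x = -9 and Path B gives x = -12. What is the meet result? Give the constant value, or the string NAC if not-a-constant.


Meet operation: if both paths give the same constant, result is that constant; if they differ, result is NAC (not-a-constant).
Path A: -9, Path B: -12 -> differ
Result: not-a-constant -> NAC

NAC


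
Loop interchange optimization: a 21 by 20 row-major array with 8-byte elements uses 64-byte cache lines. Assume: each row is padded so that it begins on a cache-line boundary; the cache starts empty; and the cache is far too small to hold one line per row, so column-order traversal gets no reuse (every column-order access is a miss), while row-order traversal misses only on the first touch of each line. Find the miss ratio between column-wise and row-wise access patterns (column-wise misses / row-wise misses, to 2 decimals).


Each row occupies 20 * 8 = 160 bytes and starts on a line boundary, so it spans ceil(160 / 64) = 3 cache lines.
Row-major traversal misses (one per line touched): 21 * ceil(20 * 8 / 64) = 63
Column-major traversal misses (no reuse, every access misses): 21 * 20 = 420
Ratio = 420 / 63 = 6.67

6.67


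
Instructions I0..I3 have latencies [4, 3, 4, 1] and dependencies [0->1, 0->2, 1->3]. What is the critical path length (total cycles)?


Compute longest path through dependency graph: dist(Ik) = max over predecessors of dist + latency(Ik).
dist(I0) = latency 4 = 4
dist(I1) = dist(I0) + 3 = 4 + 3 = 7
dist(I2) = dist(I0) + 4 = 4 + 4 = 8
dist(I3) = dist(I1) + 1 = 7 + 1 = 8
Critical path = max dist = 8

8
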